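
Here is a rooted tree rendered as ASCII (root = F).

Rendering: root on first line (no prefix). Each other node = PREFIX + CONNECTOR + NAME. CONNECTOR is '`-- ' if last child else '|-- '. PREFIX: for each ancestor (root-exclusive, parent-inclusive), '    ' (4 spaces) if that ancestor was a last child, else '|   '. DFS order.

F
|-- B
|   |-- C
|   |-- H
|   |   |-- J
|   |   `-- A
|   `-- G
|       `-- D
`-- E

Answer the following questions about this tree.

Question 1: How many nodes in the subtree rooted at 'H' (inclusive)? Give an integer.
Subtree rooted at H contains: A, H, J
Count = 3

Answer: 3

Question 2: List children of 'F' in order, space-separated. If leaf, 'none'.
Node F's children (from adjacency): B, E

Answer: B E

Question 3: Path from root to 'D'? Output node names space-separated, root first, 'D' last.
Walk down from root: F -> B -> G -> D

Answer: F B G D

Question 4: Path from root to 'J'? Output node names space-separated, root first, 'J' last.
Walk down from root: F -> B -> H -> J

Answer: F B H J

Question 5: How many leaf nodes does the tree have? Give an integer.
Leaves (nodes with no children): A, C, D, E, J

Answer: 5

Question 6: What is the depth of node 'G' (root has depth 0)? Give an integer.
Answer: 2

Derivation:
Path from root to G: F -> B -> G
Depth = number of edges = 2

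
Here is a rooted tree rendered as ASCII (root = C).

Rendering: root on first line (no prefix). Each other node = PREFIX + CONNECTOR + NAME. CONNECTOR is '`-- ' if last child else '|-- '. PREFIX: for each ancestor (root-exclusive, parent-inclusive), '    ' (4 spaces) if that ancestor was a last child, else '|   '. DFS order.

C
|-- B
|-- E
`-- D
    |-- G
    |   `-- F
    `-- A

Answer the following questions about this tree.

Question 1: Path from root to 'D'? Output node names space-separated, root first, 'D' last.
Answer: C D

Derivation:
Walk down from root: C -> D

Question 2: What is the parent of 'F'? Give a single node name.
Scan adjacency: F appears as child of G

Answer: G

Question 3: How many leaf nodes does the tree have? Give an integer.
Leaves (nodes with no children): A, B, E, F

Answer: 4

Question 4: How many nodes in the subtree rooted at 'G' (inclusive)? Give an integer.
Answer: 2

Derivation:
Subtree rooted at G contains: F, G
Count = 2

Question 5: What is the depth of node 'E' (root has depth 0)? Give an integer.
Answer: 1

Derivation:
Path from root to E: C -> E
Depth = number of edges = 1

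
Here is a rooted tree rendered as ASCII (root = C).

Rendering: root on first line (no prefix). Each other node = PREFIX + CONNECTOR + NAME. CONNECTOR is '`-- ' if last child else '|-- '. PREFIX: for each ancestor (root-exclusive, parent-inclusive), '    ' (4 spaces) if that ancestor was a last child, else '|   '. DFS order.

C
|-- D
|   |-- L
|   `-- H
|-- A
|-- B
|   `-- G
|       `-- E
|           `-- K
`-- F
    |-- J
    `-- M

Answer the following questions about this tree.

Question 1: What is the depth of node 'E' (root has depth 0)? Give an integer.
Answer: 3

Derivation:
Path from root to E: C -> B -> G -> E
Depth = number of edges = 3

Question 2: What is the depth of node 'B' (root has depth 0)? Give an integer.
Path from root to B: C -> B
Depth = number of edges = 1

Answer: 1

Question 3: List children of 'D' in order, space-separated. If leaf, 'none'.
Answer: L H

Derivation:
Node D's children (from adjacency): L, H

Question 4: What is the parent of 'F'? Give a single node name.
Scan adjacency: F appears as child of C

Answer: C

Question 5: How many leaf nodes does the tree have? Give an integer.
Answer: 6

Derivation:
Leaves (nodes with no children): A, H, J, K, L, M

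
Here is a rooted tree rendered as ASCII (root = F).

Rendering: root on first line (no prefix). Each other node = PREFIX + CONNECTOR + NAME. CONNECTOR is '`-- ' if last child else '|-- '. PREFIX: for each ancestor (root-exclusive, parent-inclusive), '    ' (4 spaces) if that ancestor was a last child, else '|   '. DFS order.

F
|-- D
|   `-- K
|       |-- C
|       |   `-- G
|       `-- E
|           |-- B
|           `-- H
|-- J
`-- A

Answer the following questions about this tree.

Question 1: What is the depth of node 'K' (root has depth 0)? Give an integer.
Answer: 2

Derivation:
Path from root to K: F -> D -> K
Depth = number of edges = 2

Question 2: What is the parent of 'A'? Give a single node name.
Scan adjacency: A appears as child of F

Answer: F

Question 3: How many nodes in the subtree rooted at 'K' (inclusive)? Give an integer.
Subtree rooted at K contains: B, C, E, G, H, K
Count = 6

Answer: 6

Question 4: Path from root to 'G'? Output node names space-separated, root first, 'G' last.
Answer: F D K C G

Derivation:
Walk down from root: F -> D -> K -> C -> G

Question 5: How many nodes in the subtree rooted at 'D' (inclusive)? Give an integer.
Subtree rooted at D contains: B, C, D, E, G, H, K
Count = 7

Answer: 7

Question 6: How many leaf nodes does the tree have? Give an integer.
Answer: 5

Derivation:
Leaves (nodes with no children): A, B, G, H, J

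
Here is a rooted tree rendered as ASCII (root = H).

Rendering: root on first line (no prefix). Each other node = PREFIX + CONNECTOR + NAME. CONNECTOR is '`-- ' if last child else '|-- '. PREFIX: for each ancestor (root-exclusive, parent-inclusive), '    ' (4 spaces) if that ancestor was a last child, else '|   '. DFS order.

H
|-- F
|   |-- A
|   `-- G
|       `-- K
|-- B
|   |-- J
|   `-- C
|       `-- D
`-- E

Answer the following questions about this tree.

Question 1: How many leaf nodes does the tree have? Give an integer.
Answer: 5

Derivation:
Leaves (nodes with no children): A, D, E, J, K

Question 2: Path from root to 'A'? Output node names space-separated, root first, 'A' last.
Walk down from root: H -> F -> A

Answer: H F A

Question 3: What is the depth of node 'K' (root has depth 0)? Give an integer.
Answer: 3

Derivation:
Path from root to K: H -> F -> G -> K
Depth = number of edges = 3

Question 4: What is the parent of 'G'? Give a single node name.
Scan adjacency: G appears as child of F

Answer: F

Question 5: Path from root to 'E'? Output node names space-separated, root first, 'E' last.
Walk down from root: H -> E

Answer: H E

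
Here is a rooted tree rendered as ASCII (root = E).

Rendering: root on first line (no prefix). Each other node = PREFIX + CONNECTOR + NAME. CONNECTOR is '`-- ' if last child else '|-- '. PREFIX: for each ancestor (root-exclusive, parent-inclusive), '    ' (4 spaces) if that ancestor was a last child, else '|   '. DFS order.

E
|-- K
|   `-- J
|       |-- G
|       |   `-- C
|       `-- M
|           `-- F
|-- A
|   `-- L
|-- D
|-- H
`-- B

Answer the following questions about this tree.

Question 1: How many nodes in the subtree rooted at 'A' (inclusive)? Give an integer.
Answer: 2

Derivation:
Subtree rooted at A contains: A, L
Count = 2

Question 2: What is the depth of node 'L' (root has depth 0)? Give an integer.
Answer: 2

Derivation:
Path from root to L: E -> A -> L
Depth = number of edges = 2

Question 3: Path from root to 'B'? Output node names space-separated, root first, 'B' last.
Walk down from root: E -> B

Answer: E B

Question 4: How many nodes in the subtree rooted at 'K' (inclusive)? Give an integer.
Subtree rooted at K contains: C, F, G, J, K, M
Count = 6

Answer: 6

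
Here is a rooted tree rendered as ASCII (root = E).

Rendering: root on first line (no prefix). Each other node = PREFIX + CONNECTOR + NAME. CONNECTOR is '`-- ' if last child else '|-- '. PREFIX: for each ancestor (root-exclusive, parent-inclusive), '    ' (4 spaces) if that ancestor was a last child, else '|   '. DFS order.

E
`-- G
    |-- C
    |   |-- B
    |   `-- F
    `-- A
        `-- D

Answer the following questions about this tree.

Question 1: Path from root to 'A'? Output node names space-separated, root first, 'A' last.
Walk down from root: E -> G -> A

Answer: E G A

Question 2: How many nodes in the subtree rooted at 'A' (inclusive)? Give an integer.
Answer: 2

Derivation:
Subtree rooted at A contains: A, D
Count = 2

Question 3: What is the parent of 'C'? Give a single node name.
Answer: G

Derivation:
Scan adjacency: C appears as child of G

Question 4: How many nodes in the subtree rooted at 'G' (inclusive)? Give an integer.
Answer: 6

Derivation:
Subtree rooted at G contains: A, B, C, D, F, G
Count = 6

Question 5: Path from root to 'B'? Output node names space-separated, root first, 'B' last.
Answer: E G C B

Derivation:
Walk down from root: E -> G -> C -> B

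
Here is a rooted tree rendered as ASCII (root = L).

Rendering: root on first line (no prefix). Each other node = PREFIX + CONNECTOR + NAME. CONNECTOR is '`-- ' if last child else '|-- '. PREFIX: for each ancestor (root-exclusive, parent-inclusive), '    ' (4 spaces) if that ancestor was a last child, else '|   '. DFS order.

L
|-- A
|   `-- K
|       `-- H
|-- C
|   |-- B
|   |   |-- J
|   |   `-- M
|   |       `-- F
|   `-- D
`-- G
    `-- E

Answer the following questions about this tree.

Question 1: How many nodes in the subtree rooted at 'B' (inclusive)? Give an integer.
Subtree rooted at B contains: B, F, J, M
Count = 4

Answer: 4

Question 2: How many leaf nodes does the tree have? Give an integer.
Leaves (nodes with no children): D, E, F, H, J

Answer: 5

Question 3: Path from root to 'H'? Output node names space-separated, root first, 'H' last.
Walk down from root: L -> A -> K -> H

Answer: L A K H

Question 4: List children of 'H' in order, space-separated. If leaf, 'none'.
Answer: none

Derivation:
Node H's children (from adjacency): (leaf)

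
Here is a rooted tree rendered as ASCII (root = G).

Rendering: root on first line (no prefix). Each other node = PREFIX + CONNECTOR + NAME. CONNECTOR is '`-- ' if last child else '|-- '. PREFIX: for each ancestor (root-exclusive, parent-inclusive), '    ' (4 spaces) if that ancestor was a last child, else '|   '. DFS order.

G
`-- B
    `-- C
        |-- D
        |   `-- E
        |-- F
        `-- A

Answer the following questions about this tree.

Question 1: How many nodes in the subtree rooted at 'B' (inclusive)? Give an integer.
Subtree rooted at B contains: A, B, C, D, E, F
Count = 6

Answer: 6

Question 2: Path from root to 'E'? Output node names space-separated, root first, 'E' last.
Walk down from root: G -> B -> C -> D -> E

Answer: G B C D E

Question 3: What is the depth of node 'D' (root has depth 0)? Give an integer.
Path from root to D: G -> B -> C -> D
Depth = number of edges = 3

Answer: 3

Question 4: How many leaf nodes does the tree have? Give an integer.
Leaves (nodes with no children): A, E, F

Answer: 3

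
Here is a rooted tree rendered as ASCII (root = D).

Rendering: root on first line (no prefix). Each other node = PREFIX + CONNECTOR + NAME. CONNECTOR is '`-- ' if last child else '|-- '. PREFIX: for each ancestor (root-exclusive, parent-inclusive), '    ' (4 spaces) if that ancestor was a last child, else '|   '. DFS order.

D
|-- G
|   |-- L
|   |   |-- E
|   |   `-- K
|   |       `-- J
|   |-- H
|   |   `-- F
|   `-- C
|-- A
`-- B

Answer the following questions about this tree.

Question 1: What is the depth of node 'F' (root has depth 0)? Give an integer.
Path from root to F: D -> G -> H -> F
Depth = number of edges = 3

Answer: 3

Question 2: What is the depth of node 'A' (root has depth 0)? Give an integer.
Answer: 1

Derivation:
Path from root to A: D -> A
Depth = number of edges = 1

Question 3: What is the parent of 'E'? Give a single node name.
Scan adjacency: E appears as child of L

Answer: L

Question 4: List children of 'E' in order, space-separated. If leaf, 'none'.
Node E's children (from adjacency): (leaf)

Answer: none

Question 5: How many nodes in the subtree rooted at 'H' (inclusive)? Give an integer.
Answer: 2

Derivation:
Subtree rooted at H contains: F, H
Count = 2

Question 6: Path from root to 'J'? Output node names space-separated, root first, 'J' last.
Walk down from root: D -> G -> L -> K -> J

Answer: D G L K J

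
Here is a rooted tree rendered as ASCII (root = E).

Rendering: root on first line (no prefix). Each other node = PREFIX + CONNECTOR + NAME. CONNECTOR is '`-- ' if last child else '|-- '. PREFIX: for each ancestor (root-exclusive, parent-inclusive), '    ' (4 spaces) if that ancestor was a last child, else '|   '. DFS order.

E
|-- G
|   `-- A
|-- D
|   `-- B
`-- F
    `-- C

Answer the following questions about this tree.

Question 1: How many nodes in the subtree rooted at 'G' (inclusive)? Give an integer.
Answer: 2

Derivation:
Subtree rooted at G contains: A, G
Count = 2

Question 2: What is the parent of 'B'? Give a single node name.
Scan adjacency: B appears as child of D

Answer: D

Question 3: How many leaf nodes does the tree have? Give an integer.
Answer: 3

Derivation:
Leaves (nodes with no children): A, B, C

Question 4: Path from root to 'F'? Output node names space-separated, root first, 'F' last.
Walk down from root: E -> F

Answer: E F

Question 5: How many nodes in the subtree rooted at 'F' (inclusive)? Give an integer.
Subtree rooted at F contains: C, F
Count = 2

Answer: 2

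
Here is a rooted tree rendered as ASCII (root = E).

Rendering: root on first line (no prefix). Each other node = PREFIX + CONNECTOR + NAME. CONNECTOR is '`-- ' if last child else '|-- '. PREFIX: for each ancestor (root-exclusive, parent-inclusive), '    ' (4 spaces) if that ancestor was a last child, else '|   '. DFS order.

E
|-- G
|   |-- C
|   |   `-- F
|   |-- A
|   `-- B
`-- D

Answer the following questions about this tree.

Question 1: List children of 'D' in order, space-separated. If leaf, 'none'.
Answer: none

Derivation:
Node D's children (from adjacency): (leaf)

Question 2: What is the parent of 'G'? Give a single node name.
Scan adjacency: G appears as child of E

Answer: E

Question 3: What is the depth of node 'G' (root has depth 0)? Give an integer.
Answer: 1

Derivation:
Path from root to G: E -> G
Depth = number of edges = 1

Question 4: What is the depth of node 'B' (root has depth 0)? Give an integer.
Answer: 2

Derivation:
Path from root to B: E -> G -> B
Depth = number of edges = 2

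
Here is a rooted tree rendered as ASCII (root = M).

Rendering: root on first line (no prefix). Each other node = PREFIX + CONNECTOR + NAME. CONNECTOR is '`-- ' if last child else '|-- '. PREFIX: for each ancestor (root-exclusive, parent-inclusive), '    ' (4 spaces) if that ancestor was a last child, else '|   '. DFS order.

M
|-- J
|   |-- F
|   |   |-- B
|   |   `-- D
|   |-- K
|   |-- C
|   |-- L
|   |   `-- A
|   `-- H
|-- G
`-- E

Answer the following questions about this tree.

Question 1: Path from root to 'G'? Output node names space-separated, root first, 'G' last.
Walk down from root: M -> G

Answer: M G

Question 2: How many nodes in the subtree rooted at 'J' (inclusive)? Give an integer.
Answer: 9

Derivation:
Subtree rooted at J contains: A, B, C, D, F, H, J, K, L
Count = 9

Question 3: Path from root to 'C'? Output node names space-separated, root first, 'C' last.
Walk down from root: M -> J -> C

Answer: M J C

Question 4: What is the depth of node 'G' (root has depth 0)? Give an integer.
Answer: 1

Derivation:
Path from root to G: M -> G
Depth = number of edges = 1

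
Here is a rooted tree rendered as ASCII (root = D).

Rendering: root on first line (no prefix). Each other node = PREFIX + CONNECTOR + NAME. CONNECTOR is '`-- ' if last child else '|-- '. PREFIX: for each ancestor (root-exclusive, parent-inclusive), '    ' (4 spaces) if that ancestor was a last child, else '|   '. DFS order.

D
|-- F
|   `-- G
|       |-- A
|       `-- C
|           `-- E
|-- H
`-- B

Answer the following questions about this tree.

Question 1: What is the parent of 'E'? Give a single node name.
Scan adjacency: E appears as child of C

Answer: C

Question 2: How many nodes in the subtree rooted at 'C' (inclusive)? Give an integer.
Answer: 2

Derivation:
Subtree rooted at C contains: C, E
Count = 2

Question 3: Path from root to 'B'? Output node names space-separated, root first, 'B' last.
Walk down from root: D -> B

Answer: D B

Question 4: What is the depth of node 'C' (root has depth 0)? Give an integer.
Path from root to C: D -> F -> G -> C
Depth = number of edges = 3

Answer: 3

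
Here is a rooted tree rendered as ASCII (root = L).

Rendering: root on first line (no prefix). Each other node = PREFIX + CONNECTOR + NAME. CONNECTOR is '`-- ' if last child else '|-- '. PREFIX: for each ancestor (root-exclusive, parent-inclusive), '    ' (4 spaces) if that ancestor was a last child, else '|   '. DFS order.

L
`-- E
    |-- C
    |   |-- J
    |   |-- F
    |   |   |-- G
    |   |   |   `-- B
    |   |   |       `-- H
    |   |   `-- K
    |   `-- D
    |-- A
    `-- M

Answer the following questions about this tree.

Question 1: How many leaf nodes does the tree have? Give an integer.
Answer: 6

Derivation:
Leaves (nodes with no children): A, D, H, J, K, M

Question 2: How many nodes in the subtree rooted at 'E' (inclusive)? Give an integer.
Subtree rooted at E contains: A, B, C, D, E, F, G, H, J, K, M
Count = 11

Answer: 11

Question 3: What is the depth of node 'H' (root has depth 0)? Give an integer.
Path from root to H: L -> E -> C -> F -> G -> B -> H
Depth = number of edges = 6

Answer: 6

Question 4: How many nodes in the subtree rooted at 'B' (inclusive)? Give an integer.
Subtree rooted at B contains: B, H
Count = 2

Answer: 2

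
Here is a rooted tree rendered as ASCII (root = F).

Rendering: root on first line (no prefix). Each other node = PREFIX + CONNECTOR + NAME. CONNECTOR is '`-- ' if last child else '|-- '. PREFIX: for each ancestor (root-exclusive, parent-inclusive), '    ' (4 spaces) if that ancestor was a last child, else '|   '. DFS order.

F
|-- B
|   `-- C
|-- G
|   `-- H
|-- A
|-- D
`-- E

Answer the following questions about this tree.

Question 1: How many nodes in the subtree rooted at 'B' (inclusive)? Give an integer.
Answer: 2

Derivation:
Subtree rooted at B contains: B, C
Count = 2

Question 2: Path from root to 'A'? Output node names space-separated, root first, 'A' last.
Answer: F A

Derivation:
Walk down from root: F -> A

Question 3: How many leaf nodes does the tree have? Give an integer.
Leaves (nodes with no children): A, C, D, E, H

Answer: 5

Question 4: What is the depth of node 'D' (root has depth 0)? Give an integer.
Answer: 1

Derivation:
Path from root to D: F -> D
Depth = number of edges = 1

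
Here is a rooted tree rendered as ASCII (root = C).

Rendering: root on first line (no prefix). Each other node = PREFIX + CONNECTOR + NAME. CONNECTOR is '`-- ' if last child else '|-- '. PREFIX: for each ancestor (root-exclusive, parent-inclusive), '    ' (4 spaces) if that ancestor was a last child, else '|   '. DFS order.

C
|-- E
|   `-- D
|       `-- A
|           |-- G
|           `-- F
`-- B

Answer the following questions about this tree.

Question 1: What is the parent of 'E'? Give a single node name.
Scan adjacency: E appears as child of C

Answer: C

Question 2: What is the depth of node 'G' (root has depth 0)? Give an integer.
Path from root to G: C -> E -> D -> A -> G
Depth = number of edges = 4

Answer: 4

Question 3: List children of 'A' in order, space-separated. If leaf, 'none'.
Node A's children (from adjacency): G, F

Answer: G F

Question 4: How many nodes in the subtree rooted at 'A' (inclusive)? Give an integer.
Subtree rooted at A contains: A, F, G
Count = 3

Answer: 3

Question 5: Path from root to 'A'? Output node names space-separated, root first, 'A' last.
Answer: C E D A

Derivation:
Walk down from root: C -> E -> D -> A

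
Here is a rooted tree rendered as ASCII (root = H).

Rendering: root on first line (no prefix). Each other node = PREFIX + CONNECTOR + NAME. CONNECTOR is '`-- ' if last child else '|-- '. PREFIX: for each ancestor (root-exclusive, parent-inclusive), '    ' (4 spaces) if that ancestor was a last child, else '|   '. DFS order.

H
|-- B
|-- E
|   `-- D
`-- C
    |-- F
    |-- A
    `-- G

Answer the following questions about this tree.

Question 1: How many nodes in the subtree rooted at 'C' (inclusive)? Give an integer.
Answer: 4

Derivation:
Subtree rooted at C contains: A, C, F, G
Count = 4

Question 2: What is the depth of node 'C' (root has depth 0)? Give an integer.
Path from root to C: H -> C
Depth = number of edges = 1

Answer: 1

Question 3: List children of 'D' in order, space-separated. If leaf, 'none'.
Answer: none

Derivation:
Node D's children (from adjacency): (leaf)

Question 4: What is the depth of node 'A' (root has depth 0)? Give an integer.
Path from root to A: H -> C -> A
Depth = number of edges = 2

Answer: 2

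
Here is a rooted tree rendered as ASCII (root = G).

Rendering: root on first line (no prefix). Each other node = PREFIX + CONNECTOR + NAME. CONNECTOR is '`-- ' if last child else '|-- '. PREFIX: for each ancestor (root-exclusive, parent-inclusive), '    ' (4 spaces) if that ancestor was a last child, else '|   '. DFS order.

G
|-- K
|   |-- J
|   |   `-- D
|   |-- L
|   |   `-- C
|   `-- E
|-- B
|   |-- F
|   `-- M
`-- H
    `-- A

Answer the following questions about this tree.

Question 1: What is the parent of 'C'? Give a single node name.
Scan adjacency: C appears as child of L

Answer: L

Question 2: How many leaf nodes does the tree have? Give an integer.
Answer: 6

Derivation:
Leaves (nodes with no children): A, C, D, E, F, M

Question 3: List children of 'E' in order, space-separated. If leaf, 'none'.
Answer: none

Derivation:
Node E's children (from adjacency): (leaf)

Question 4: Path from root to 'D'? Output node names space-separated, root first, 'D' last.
Walk down from root: G -> K -> J -> D

Answer: G K J D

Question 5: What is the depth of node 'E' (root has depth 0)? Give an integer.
Path from root to E: G -> K -> E
Depth = number of edges = 2

Answer: 2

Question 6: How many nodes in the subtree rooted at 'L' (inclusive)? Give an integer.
Answer: 2

Derivation:
Subtree rooted at L contains: C, L
Count = 2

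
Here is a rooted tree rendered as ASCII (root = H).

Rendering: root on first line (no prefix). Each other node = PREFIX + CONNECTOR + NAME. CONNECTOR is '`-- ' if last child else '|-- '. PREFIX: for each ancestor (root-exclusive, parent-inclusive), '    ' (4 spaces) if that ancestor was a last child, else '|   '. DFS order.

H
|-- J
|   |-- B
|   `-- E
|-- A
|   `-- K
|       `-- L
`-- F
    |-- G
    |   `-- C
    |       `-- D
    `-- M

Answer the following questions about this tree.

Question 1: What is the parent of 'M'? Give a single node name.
Answer: F

Derivation:
Scan adjacency: M appears as child of F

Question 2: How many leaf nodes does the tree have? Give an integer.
Answer: 5

Derivation:
Leaves (nodes with no children): B, D, E, L, M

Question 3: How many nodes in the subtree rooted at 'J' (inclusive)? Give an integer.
Answer: 3

Derivation:
Subtree rooted at J contains: B, E, J
Count = 3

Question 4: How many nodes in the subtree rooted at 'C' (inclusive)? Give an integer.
Answer: 2

Derivation:
Subtree rooted at C contains: C, D
Count = 2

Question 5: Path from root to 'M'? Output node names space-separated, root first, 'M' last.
Answer: H F M

Derivation:
Walk down from root: H -> F -> M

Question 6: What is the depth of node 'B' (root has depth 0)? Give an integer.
Path from root to B: H -> J -> B
Depth = number of edges = 2

Answer: 2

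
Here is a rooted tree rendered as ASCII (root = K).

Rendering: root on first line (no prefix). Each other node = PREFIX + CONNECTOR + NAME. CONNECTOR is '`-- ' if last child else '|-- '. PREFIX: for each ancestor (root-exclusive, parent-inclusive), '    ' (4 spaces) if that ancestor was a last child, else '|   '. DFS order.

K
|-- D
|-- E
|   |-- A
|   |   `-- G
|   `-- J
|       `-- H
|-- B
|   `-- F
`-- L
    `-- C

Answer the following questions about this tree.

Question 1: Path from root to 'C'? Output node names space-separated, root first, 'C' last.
Answer: K L C

Derivation:
Walk down from root: K -> L -> C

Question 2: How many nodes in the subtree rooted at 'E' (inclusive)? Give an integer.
Subtree rooted at E contains: A, E, G, H, J
Count = 5

Answer: 5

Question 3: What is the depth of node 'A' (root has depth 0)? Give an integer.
Path from root to A: K -> E -> A
Depth = number of edges = 2

Answer: 2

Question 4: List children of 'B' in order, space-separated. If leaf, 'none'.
Node B's children (from adjacency): F

Answer: F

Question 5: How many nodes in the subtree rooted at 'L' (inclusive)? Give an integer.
Answer: 2

Derivation:
Subtree rooted at L contains: C, L
Count = 2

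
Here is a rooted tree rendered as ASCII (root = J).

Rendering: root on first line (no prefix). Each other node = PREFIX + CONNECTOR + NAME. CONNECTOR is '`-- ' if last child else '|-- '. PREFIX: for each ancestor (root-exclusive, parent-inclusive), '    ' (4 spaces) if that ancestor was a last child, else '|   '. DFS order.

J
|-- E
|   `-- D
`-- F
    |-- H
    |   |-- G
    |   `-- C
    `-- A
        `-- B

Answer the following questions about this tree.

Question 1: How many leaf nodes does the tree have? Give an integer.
Leaves (nodes with no children): B, C, D, G

Answer: 4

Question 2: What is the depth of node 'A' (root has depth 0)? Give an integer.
Path from root to A: J -> F -> A
Depth = number of edges = 2

Answer: 2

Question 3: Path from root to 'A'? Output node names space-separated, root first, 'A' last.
Walk down from root: J -> F -> A

Answer: J F A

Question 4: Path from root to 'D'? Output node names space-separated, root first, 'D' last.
Walk down from root: J -> E -> D

Answer: J E D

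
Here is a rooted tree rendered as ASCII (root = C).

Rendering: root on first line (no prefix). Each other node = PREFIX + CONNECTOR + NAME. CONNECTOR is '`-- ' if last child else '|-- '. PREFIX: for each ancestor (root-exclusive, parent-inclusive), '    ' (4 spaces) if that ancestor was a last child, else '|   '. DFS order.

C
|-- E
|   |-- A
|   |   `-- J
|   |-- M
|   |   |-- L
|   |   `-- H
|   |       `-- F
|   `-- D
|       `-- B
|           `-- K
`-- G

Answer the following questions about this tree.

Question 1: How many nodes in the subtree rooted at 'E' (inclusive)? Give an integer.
Answer: 10

Derivation:
Subtree rooted at E contains: A, B, D, E, F, H, J, K, L, M
Count = 10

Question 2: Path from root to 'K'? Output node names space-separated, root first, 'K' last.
Walk down from root: C -> E -> D -> B -> K

Answer: C E D B K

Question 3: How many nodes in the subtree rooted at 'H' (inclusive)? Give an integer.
Subtree rooted at H contains: F, H
Count = 2

Answer: 2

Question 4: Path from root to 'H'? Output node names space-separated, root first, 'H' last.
Walk down from root: C -> E -> M -> H

Answer: C E M H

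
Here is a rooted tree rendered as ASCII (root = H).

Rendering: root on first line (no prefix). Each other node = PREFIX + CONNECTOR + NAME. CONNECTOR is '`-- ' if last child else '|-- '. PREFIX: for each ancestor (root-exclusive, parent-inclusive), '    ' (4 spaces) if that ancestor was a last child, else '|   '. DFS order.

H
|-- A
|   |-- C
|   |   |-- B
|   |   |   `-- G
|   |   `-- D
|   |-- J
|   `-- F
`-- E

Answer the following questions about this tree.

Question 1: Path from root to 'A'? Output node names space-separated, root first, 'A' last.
Answer: H A

Derivation:
Walk down from root: H -> A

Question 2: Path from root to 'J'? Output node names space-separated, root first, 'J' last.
Answer: H A J

Derivation:
Walk down from root: H -> A -> J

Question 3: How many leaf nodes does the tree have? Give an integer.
Leaves (nodes with no children): D, E, F, G, J

Answer: 5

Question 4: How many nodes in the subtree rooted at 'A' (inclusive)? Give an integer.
Answer: 7

Derivation:
Subtree rooted at A contains: A, B, C, D, F, G, J
Count = 7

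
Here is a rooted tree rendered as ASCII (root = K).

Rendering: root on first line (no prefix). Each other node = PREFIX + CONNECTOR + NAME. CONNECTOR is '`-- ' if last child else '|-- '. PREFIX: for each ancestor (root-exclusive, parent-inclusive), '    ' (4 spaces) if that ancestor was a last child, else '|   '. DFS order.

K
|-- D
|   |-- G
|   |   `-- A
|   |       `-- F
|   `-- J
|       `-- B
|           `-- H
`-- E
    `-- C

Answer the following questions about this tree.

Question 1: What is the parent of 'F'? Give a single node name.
Answer: A

Derivation:
Scan adjacency: F appears as child of A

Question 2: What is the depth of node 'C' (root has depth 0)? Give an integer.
Path from root to C: K -> E -> C
Depth = number of edges = 2

Answer: 2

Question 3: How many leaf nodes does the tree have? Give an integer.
Leaves (nodes with no children): C, F, H

Answer: 3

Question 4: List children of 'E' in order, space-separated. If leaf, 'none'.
Node E's children (from adjacency): C

Answer: C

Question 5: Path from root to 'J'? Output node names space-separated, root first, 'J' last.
Answer: K D J

Derivation:
Walk down from root: K -> D -> J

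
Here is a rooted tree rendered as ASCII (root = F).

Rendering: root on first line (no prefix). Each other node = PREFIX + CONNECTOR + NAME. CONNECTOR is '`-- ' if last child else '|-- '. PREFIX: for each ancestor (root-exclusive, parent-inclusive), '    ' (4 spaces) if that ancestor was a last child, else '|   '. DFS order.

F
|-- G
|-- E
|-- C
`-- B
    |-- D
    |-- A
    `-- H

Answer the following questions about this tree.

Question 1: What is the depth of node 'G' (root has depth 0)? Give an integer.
Path from root to G: F -> G
Depth = number of edges = 1

Answer: 1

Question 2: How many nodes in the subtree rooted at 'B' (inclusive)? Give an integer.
Answer: 4

Derivation:
Subtree rooted at B contains: A, B, D, H
Count = 4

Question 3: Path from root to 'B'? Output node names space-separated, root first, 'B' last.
Answer: F B

Derivation:
Walk down from root: F -> B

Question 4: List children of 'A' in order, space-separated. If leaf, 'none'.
Node A's children (from adjacency): (leaf)

Answer: none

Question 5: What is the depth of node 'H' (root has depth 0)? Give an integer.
Answer: 2

Derivation:
Path from root to H: F -> B -> H
Depth = number of edges = 2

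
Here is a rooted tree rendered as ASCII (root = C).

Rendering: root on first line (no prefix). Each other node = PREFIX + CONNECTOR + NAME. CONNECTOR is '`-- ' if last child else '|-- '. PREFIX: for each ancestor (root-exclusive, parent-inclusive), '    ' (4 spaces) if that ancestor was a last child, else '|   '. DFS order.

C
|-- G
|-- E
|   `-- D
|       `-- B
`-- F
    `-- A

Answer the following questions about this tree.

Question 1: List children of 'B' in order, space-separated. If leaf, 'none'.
Node B's children (from adjacency): (leaf)

Answer: none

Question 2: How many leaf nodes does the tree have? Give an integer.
Answer: 3

Derivation:
Leaves (nodes with no children): A, B, G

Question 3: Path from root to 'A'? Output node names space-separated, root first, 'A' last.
Walk down from root: C -> F -> A

Answer: C F A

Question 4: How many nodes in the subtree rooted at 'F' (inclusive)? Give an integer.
Answer: 2

Derivation:
Subtree rooted at F contains: A, F
Count = 2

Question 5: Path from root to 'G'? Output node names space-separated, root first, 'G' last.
Answer: C G

Derivation:
Walk down from root: C -> G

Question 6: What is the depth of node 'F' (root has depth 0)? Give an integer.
Path from root to F: C -> F
Depth = number of edges = 1

Answer: 1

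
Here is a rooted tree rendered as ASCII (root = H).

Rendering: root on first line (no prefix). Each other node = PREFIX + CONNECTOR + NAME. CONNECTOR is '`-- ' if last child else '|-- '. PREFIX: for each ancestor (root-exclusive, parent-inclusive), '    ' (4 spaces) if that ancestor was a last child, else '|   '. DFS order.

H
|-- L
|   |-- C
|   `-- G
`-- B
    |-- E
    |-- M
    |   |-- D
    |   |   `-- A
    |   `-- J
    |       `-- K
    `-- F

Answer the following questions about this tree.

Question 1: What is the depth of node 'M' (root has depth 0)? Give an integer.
Answer: 2

Derivation:
Path from root to M: H -> B -> M
Depth = number of edges = 2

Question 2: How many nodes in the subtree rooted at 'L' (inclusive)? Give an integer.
Answer: 3

Derivation:
Subtree rooted at L contains: C, G, L
Count = 3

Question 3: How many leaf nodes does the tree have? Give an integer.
Answer: 6

Derivation:
Leaves (nodes with no children): A, C, E, F, G, K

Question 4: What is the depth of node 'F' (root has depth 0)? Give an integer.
Answer: 2

Derivation:
Path from root to F: H -> B -> F
Depth = number of edges = 2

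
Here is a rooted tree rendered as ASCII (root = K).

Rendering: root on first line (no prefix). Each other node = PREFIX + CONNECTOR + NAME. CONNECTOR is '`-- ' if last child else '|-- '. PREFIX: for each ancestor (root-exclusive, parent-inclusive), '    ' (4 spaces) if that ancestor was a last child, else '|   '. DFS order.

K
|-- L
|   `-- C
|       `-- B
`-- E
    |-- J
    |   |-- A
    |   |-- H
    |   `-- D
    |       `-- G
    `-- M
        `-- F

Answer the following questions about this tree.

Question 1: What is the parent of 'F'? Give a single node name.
Scan adjacency: F appears as child of M

Answer: M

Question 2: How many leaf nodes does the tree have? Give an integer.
Leaves (nodes with no children): A, B, F, G, H

Answer: 5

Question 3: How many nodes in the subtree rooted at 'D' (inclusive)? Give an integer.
Answer: 2

Derivation:
Subtree rooted at D contains: D, G
Count = 2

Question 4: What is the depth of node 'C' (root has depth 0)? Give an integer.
Path from root to C: K -> L -> C
Depth = number of edges = 2

Answer: 2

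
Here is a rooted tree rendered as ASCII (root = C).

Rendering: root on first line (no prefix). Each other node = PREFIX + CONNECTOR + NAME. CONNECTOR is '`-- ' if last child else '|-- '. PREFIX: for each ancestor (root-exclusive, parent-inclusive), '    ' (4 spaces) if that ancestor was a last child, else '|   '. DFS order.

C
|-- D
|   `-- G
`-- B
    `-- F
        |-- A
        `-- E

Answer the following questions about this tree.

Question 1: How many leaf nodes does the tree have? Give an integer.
Leaves (nodes with no children): A, E, G

Answer: 3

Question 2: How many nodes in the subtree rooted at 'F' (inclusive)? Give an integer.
Answer: 3

Derivation:
Subtree rooted at F contains: A, E, F
Count = 3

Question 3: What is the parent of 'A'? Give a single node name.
Answer: F

Derivation:
Scan adjacency: A appears as child of F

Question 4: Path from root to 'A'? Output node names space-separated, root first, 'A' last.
Walk down from root: C -> B -> F -> A

Answer: C B F A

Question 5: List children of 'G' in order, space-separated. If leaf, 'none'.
Node G's children (from adjacency): (leaf)

Answer: none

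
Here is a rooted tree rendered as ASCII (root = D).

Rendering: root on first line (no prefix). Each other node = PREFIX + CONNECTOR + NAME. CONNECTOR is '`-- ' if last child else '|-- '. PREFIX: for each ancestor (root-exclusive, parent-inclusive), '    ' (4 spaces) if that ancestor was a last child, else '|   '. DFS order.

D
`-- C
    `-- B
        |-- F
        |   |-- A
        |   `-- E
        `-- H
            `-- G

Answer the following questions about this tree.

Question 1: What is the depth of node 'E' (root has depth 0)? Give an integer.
Answer: 4

Derivation:
Path from root to E: D -> C -> B -> F -> E
Depth = number of edges = 4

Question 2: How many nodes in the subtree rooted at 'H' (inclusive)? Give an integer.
Answer: 2

Derivation:
Subtree rooted at H contains: G, H
Count = 2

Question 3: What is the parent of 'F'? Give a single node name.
Answer: B

Derivation:
Scan adjacency: F appears as child of B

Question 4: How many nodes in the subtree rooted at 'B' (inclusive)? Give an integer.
Answer: 6

Derivation:
Subtree rooted at B contains: A, B, E, F, G, H
Count = 6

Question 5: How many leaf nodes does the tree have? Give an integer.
Leaves (nodes with no children): A, E, G

Answer: 3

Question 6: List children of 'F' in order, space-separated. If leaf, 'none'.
Answer: A E

Derivation:
Node F's children (from adjacency): A, E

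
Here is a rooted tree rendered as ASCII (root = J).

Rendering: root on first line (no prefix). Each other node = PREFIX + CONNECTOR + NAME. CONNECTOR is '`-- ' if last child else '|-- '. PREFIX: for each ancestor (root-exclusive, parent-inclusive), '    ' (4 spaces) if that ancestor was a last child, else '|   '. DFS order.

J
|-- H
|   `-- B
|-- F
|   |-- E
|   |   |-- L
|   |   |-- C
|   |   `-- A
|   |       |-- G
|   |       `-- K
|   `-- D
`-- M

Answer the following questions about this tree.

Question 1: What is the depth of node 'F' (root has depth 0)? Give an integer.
Answer: 1

Derivation:
Path from root to F: J -> F
Depth = number of edges = 1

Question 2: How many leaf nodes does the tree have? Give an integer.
Leaves (nodes with no children): B, C, D, G, K, L, M

Answer: 7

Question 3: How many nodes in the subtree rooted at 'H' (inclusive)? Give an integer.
Subtree rooted at H contains: B, H
Count = 2

Answer: 2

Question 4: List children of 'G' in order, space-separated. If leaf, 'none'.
Answer: none

Derivation:
Node G's children (from adjacency): (leaf)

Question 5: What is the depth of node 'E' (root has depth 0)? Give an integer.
Answer: 2

Derivation:
Path from root to E: J -> F -> E
Depth = number of edges = 2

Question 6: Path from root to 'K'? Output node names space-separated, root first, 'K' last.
Answer: J F E A K

Derivation:
Walk down from root: J -> F -> E -> A -> K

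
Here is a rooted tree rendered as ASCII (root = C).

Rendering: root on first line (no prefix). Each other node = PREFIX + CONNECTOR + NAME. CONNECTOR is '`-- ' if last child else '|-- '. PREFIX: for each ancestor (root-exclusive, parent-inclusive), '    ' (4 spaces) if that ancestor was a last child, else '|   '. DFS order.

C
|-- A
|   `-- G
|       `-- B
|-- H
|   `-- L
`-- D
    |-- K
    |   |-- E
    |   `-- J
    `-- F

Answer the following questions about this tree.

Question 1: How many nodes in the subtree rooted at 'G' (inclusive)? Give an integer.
Answer: 2

Derivation:
Subtree rooted at G contains: B, G
Count = 2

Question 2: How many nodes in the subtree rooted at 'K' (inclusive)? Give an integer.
Subtree rooted at K contains: E, J, K
Count = 3

Answer: 3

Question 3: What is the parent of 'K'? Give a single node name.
Scan adjacency: K appears as child of D

Answer: D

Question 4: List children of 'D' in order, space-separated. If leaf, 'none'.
Answer: K F

Derivation:
Node D's children (from adjacency): K, F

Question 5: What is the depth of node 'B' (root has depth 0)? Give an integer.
Answer: 3

Derivation:
Path from root to B: C -> A -> G -> B
Depth = number of edges = 3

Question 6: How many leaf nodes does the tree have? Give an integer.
Answer: 5

Derivation:
Leaves (nodes with no children): B, E, F, J, L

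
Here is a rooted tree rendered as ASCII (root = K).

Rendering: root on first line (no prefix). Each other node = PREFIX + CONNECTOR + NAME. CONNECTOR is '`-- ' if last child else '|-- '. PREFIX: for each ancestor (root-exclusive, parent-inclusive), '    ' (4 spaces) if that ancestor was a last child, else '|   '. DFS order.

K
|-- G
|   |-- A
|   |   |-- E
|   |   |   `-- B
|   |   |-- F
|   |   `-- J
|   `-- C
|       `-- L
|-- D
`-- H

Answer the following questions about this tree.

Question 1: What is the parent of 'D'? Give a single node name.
Answer: K

Derivation:
Scan adjacency: D appears as child of K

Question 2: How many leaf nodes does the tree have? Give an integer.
Answer: 6

Derivation:
Leaves (nodes with no children): B, D, F, H, J, L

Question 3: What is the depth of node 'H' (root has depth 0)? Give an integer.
Answer: 1

Derivation:
Path from root to H: K -> H
Depth = number of edges = 1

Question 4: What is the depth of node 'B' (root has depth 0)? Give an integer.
Path from root to B: K -> G -> A -> E -> B
Depth = number of edges = 4

Answer: 4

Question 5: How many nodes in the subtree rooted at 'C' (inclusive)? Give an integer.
Subtree rooted at C contains: C, L
Count = 2

Answer: 2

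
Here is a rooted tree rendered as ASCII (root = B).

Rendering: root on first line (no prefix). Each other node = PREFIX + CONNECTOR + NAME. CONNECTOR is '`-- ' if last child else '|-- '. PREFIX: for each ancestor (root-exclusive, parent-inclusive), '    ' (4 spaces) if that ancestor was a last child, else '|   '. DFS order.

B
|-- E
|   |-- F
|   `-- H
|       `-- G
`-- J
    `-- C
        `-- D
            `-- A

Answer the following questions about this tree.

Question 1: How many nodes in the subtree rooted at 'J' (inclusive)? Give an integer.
Subtree rooted at J contains: A, C, D, J
Count = 4

Answer: 4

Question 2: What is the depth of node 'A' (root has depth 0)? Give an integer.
Answer: 4

Derivation:
Path from root to A: B -> J -> C -> D -> A
Depth = number of edges = 4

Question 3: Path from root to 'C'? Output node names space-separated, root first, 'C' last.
Walk down from root: B -> J -> C

Answer: B J C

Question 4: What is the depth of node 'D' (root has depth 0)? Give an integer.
Answer: 3

Derivation:
Path from root to D: B -> J -> C -> D
Depth = number of edges = 3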